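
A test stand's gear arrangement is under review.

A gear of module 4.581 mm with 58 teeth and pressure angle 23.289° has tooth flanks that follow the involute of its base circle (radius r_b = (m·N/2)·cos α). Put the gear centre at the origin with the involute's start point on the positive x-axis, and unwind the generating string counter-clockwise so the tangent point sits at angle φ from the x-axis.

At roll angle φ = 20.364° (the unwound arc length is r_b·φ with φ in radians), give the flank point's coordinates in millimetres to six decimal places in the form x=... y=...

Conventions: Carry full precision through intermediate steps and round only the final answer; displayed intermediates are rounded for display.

class = single-mesh tooth geometry [base-circle involute, m = 4.581, 58T]
pitch radius r_p = m·N/2 = 4.581·58/2 = 132.849000
base radius r_b = r_p·cos α = 132.849000·cos 23.289° = 122.024770
roll angle φ = 20.364° = 0.35541885 rad
x = r_b·(cos φ + φ·sin φ) = 129.490313
y = r_b·(sin φ − φ·cos φ) = 1.803234

x=129.490313 y=1.803234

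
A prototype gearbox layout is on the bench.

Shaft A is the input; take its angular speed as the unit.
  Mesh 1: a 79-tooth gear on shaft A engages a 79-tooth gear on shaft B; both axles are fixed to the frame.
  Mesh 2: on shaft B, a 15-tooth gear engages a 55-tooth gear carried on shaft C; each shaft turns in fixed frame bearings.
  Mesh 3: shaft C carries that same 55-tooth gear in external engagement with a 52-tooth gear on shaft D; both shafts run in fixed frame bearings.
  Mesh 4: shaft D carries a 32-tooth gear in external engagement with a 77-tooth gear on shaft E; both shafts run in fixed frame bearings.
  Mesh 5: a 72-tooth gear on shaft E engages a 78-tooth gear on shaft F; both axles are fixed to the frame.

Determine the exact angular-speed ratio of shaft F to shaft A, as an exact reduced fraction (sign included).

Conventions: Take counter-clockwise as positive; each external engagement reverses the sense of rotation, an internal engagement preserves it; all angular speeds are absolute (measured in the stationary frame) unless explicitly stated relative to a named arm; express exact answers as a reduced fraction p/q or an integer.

-1440/13013

class = fixed-axis compound train [5 meshes; 5 ratios multiply, 5 sense flips]
mesh 1 [79T→79T]: running ratio 1, sense −
mesh 2 [15T→55T]: running ratio 3/11, sense +
mesh 3 [55T→52T]: running ratio 15/52, sense −
mesh 4 [32T→77T]: running ratio 120/1001, sense +
mesh 5 [72T→78T]: running ratio 1440/13013, sense −
ω_out/ω_in = -1440/13013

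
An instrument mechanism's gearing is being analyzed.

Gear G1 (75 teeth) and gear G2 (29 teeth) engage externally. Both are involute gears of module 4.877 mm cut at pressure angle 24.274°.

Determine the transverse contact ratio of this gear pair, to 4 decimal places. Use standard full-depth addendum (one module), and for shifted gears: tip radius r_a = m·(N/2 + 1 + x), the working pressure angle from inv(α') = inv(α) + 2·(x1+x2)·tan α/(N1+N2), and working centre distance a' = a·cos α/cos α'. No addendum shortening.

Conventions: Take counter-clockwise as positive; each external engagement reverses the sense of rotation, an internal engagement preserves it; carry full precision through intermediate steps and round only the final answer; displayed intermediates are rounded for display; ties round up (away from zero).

1.5463

topology: single-mesh involute geometry — m = 4.877, 75T/29T pair
base radii: r_b1 = 166.718402, r_b2 = 64.464449
tip radii: r_a1 = 187.764500, r_a2 = 75.593500
no profile shift: α' = α, a' = a
action lengths: √(r_a1²−r_b1²) = 86.374081, √(r_a2²−r_b2²) = 39.480528
base pitch p_b = π·m·cos α = 13.966968
CR = (86.374081 + 39.480528 − 253.604000·sin 24.27400°)/13.966968 = 1.546350
contact ratio ≈ 1.5463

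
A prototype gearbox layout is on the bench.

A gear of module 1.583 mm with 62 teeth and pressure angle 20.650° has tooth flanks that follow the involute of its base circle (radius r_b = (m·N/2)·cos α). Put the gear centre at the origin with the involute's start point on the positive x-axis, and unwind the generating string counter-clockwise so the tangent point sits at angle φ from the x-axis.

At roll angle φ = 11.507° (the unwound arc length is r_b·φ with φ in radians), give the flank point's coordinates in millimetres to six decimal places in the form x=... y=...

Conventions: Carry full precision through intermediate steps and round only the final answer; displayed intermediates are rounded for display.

topology: single-mesh involute geometry — m = 1.583, N = 62
pitch radius r_p = m·N/2 = 1.583·62/2 = 49.073000
base radius r_b = r_p·cos α = 49.073000·cos 20.650° = 45.920165
roll angle φ = 11.507° = 0.20083504 rad
x = r_b·(cos φ + φ·sin φ) = 46.836936
y = r_b·(sin φ − φ·cos φ) = 0.123495

x=46.836936 y=0.123495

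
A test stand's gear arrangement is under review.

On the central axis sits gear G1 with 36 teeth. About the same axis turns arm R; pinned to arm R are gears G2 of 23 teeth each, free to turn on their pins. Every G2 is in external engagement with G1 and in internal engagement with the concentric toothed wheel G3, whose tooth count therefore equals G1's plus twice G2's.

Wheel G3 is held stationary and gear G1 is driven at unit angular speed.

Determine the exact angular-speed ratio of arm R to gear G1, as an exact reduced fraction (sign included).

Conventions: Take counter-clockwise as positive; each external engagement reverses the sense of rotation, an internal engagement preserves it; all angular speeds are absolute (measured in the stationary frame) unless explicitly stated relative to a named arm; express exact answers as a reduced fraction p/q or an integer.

18/59

class = planetary set [G3 = 36+2·23 = 82; Willis about the carrier]
ring teeth: 36 + 2·23 = 82
36(ω_sun−ω_arm) = −82(ω_ring−ω_arm),  ω_ring = 0, ω_sun = 1
36(1−ω_arm) = −82(0−ω_arm)  ⇒  118·ω_arm = 36  ⇒  ω_arm = 18/59
ω_out/ω_in = 18/59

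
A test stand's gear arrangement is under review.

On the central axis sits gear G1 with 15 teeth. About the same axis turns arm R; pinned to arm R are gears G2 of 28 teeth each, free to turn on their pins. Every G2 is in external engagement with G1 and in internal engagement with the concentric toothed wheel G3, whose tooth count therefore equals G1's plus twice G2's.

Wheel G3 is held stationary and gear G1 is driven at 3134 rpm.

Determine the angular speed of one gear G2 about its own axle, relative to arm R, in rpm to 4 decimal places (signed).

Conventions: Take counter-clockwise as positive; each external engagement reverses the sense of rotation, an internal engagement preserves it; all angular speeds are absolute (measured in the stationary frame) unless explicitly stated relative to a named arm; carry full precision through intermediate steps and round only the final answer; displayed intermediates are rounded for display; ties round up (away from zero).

-1386.0922 rpm

recognized (axles ride arm R): planetary set, 15/28/71 teeth
normalise by the input: solve with ω_sun = 1, then scale by 3134 rpm
ring teeth: 15 + 2·28 = 71
15(ω_sun−ω_arm) = −71(ω_ring−ω_arm),  ω_ring = 0, ω_sun = 1
15(1−ω_arm) = −71(0−ω_arm)  ⇒  86·ω_arm = 15  ⇒  ω_arm = 15/86
sun–planet mesh: 15·(1−15/86) = −28·(ω_p−ω_arm)  ⇒  ω_p−ω_arm = -1065/2408
scale: ω_p−ω_arm = -1065/2408 × 3134 rpm = -1386.0922 rpm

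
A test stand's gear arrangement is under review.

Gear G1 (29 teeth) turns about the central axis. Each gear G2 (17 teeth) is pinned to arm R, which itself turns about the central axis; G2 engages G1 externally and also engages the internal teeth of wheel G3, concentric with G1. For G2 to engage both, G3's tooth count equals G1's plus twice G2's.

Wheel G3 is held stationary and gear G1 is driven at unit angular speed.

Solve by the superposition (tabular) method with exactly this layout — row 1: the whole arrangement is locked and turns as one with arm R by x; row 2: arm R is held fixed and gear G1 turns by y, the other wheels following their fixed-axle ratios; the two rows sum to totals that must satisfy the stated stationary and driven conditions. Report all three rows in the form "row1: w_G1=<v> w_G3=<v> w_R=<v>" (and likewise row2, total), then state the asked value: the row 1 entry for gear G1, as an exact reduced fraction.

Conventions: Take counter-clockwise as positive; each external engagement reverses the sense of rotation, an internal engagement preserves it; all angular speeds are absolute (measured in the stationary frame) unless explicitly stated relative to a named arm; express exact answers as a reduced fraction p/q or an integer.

planetary set (29T centre, 17T on arm, 63T internal) — Willis relation
superposition row 1 [locked train]: every member turns x
row 2 — arm fixed, fixed-axis ratios: sun y, ring −(29/63)·y, arm 0
boundary: total ω_ring = x − (29/63)·y = 0 and total ω_sun = x + y = 1  ⇒  y = 63/92, x = 29/92
row 2 ring = −(29/63)·63/92 = -29/92
totals (row 1 + row 2): sun 29/92 + 63/92 = 1, ring 29/92 + (-29/92) = 0, arm 29/92 + 0 = 29/92
asked cell (row1, sun) = 29/92

row1: w_G1=29/92 w_G3=29/92 w_R=29/92
row2: w_G1=63/92 w_G3=-29/92 w_R=0
total: w_G1=1 w_G3=0 w_R=29/92
asked value: 29/92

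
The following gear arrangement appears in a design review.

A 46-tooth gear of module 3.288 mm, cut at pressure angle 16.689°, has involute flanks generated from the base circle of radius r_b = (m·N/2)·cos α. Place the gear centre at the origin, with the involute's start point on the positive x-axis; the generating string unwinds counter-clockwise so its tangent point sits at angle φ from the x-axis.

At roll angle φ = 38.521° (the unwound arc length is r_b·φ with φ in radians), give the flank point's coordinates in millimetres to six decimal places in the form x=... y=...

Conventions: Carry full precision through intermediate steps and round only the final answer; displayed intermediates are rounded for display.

recognized (one wheel, involute flank): single-mesh tooth geometry, m = 3.288, N = 46
pitch radius r_p = m·N/2 = 3.288·46/2 = 75.624000
base radius r_b = r_p·cos α = 75.624000·cos 16.689° = 72.438539
roll angle φ = 38.521° = 0.67231828 rad
x = r_b·(cos φ + φ·sin φ) = 87.005982
y = r_b·(sin φ − φ·cos φ) = 7.011551

x=87.005982 y=7.011551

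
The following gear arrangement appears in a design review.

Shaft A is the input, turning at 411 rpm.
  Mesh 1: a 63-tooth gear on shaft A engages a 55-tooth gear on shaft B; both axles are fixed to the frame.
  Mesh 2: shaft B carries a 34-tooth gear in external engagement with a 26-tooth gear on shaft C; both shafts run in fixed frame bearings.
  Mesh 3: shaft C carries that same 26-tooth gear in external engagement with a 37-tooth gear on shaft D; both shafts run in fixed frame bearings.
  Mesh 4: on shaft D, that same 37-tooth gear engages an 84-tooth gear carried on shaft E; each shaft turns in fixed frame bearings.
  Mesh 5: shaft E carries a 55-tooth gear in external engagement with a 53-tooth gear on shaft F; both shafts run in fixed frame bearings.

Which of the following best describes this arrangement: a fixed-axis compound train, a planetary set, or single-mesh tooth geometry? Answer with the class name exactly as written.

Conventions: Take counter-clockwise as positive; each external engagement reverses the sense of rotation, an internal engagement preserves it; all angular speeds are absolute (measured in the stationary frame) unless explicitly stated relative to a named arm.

fixed-axis compound train

class = fixed-axis compound train [5 meshes; 5 ratios multiply, 5 sense flips]
classification: fixed-axis compound train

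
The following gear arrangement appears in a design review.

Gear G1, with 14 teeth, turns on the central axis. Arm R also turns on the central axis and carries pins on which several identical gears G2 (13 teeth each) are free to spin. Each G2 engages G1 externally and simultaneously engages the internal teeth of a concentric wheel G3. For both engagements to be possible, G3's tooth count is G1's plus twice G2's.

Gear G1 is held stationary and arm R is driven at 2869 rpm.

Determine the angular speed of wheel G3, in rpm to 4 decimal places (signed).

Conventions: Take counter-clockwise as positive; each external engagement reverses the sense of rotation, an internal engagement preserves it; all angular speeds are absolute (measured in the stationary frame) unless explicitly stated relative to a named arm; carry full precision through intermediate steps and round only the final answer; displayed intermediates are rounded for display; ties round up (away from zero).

recognized (axles ride arm R): planetary set, 14/13/40 teeth
normalise by the input: solve with ω_arm = 1, then scale by 2869 rpm
ring teeth: 14 + 2·13 = 40
14(ω_sun−ω_arm) = −40(ω_ring−ω_arm),  ω_sun = 0, ω_arm = 1
ω_ring = 1 − (14/40)(0−1) = 27/20
scale: ω_ring = 27/20 × 2869 rpm = +3873.1500 rpm

+3873.1500 rpm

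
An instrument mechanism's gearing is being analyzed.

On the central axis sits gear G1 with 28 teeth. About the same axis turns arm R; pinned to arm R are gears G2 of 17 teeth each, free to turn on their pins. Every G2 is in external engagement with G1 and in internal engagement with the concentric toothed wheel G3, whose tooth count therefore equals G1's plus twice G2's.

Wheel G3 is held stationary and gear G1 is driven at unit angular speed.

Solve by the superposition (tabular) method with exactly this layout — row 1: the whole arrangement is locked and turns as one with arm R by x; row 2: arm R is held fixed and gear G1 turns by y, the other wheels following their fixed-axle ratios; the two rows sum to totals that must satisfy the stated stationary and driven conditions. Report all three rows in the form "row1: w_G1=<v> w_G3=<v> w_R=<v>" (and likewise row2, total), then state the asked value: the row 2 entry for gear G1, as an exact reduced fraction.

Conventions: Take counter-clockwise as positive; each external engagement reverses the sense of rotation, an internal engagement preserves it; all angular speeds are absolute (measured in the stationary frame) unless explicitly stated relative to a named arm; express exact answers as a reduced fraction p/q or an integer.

recognized (axles ride arm R): planetary set, 28/17/62 teeth
row 1 — lock + rotate with arm: ω_sun = ω_ring = ω_arm = x
row 2: sun turns y, ring = −(28/62)·y, arm 0
boundary: total ω_ring = x − (28/62)·y = 0 and total ω_sun = x + y = 1  ⇒  y = 31/45, x = 14/45
row 2 ring = −(28/62)·31/45 = -14/45
totals (row 1 + row 2): sun 14/45 + 31/45 = 1, ring 14/45 + (-14/45) = 0, arm 14/45 + 0 = 14/45
asked cell (row2, sun) = 31/45

row1: w_G1=14/45 w_G3=14/45 w_R=14/45
row2: w_G1=31/45 w_G3=-14/45 w_R=0
total: w_G1=1 w_G3=0 w_R=14/45
asked value: 31/45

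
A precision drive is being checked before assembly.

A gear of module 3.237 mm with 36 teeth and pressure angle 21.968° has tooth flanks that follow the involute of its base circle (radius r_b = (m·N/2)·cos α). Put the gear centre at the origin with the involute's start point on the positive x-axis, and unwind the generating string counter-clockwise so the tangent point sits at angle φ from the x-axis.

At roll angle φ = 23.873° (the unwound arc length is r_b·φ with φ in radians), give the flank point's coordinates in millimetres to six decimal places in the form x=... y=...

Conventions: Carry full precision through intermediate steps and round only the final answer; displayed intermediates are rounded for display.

single-mesh involute tooth geometry (36T wheel at module 3.237)
pitch radius r_p = m·N/2 = 3.237·36/2 = 58.266000
base radius r_b = r_p·cos α = 58.266000·cos 21.968° = 54.035476
roll angle φ = 23.873° = 0.41666245 rad
x = r_b·(cos φ + φ·sin φ) = 58.524340
y = r_b·(sin φ − φ·cos φ) = 1.280420

x=58.524340 y=1.280420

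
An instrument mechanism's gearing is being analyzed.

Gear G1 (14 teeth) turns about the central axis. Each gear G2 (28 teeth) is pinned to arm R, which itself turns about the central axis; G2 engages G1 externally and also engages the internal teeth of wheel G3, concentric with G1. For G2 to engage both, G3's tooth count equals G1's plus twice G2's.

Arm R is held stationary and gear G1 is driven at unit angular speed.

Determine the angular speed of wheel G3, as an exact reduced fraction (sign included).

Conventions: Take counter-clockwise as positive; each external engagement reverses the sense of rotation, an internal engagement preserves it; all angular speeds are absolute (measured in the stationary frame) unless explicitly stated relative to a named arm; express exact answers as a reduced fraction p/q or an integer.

-1/5

planetary set (14T centre, 28T on arm, 70T internal) — Willis relation
ring teeth: 14 + 2·28 = 70
14(ω_sun−ω_arm) = −70(ω_ring−ω_arm),  ω_arm = 0, ω_sun = 1
ω_ring = 0 − (14/70)(1−0) = -1/5
exact speed ratio = -1/5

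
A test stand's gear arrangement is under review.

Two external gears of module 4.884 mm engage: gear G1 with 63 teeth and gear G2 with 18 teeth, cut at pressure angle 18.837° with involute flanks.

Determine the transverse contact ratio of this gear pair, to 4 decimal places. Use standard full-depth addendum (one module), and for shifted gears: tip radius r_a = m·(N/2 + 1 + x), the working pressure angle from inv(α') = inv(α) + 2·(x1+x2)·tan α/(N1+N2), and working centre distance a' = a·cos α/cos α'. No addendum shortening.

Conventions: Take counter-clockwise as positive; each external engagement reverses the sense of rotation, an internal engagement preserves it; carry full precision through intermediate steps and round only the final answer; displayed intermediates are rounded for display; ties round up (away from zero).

1.7160

class = single-mesh tooth geometry [involute pair 63T × 18T, m = 4.884]
base radii: r_b1 = 145.606155, r_b2 = 41.601759
tip radii: r_a1 = 158.730000, r_a2 = 48.840000
no profile shift: α' = α, a' = a
action lengths: √(r_a1²−r_b1²) = 63.198581, √(r_a2²−r_b2²) = 25.585920
base pitch p_b = π·m·cos α = 14.521753
CR = (63.198581 + 25.585920 − 197.802000·sin 18.83700°)/14.521753 = 1.715963
contact ratio ≈ 1.7160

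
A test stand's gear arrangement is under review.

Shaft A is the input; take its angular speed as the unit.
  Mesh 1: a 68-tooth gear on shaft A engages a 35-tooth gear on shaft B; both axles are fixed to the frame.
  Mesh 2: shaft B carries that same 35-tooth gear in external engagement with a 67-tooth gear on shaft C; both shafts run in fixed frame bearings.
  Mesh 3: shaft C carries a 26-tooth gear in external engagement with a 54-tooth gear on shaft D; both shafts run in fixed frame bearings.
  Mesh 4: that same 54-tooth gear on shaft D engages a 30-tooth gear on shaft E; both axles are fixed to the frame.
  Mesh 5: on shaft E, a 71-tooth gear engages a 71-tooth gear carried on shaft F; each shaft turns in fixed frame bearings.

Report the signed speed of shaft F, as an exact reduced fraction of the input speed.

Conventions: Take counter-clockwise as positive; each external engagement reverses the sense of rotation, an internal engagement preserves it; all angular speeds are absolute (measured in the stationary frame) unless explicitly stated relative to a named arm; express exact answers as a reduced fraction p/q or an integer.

-884/1005

5-mesh fixed-axis compound train (all bearings frame-fixed)
mesh 1 [68T→35T]: |ω|/ω_in = 1×68/35 = 68/35, sense flips to −
mesh 2 [35T→67T]: |ω|/ω_in = (68/35)×35/67 = 68/67, sense flips to +
mesh 3 [26T→54T]: |ω|/ω_in = (68/67)×26/54 = 884/1809, sense flips to −
mesh 4 [54T→30T]: |ω|/ω_in = (884/1809)×54/30 = 884/1005, sense flips to +
mesh 5 [71T→71T]: |ω|/ω_in = (884/1005)×71/71 = 884/1005, sense flips to −
signed output speed (× input speed) = -884/1005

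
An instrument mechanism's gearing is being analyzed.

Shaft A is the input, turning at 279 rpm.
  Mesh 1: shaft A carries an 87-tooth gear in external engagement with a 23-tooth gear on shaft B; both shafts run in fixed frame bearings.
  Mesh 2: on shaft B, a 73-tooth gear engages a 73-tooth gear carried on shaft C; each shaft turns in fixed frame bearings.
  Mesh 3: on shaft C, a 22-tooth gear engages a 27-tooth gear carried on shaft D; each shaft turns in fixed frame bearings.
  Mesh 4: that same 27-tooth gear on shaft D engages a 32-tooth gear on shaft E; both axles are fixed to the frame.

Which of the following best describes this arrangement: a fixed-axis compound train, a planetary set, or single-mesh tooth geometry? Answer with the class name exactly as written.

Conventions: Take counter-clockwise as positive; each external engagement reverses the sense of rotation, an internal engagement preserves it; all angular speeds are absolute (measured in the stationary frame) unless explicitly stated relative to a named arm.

4-mesh fixed-axis compound train (all bearings frame-fixed)
classification: fixed-axis compound train

fixed-axis compound train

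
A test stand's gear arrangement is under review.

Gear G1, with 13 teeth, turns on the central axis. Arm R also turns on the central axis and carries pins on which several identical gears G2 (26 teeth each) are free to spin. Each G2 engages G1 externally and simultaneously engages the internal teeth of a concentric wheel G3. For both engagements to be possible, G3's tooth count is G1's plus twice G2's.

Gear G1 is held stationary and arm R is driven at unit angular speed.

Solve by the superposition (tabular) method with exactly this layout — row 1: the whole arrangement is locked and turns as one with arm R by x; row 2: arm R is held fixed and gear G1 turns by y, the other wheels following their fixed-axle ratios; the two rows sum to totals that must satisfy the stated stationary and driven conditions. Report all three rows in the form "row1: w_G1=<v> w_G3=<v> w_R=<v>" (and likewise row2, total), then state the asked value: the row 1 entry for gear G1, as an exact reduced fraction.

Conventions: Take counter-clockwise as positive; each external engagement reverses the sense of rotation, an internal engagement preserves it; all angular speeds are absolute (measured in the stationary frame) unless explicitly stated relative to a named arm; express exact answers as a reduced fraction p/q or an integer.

class = planetary set [G3 = 13+2·26 = 65; Willis about the carrier]
row 1 (train locked, turned with arm): all members turn x
superposition row 2 [arm held]: sun y, ring −(13/65)·y, arm 0
boundary: total ω_sun = x + y = 0 and total ω_arm = x = 1  ⇒  y = -1, x = 1
row 2 ring = −(13/65)·(-1) = 1/5
totals (row 1 + row 2): sun 1 + (-1) = 0, ring 1 + 1/5 = 6/5, arm 1 + 0 = 1
asked cell (row1, sun) = 1

row1: w_G1=1 w_G3=1 w_R=1
row2: w_G1=-1 w_G3=1/5 w_R=0
total: w_G1=0 w_G3=6/5 w_R=1
asked value: 1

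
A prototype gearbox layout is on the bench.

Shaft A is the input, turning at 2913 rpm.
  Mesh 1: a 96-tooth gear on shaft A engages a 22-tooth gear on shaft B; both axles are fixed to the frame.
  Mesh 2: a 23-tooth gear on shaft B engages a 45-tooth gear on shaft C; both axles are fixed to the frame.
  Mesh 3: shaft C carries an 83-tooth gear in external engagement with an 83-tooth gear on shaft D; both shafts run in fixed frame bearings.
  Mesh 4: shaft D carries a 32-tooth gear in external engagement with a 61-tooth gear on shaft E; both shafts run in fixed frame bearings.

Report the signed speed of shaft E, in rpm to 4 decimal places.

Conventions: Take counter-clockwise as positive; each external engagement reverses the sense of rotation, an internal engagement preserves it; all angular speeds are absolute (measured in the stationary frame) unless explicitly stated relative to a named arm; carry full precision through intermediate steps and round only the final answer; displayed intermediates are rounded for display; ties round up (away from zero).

+3408.1955 rpm

topology: fixed-axis compound train — 4 meshes, A→E
mesh 1 [96T→22T]: ω = 2913.0000×96/22 = 12711.2727 rpm, sense flips to −
mesh 2 [23T→45T]: ω = 12711.2727×23/45 = 6496.8727 rpm, sense flips to +
mesh 3 [83T→83T]: ω = 6496.8727×83/83 = 6496.8727 rpm, sense flips to −
mesh 4 [32T→61T]: ω = 6496.8727×32/61 = 3408.1955 rpm, sense flips to +
signed output speed = +3408.1955 rpm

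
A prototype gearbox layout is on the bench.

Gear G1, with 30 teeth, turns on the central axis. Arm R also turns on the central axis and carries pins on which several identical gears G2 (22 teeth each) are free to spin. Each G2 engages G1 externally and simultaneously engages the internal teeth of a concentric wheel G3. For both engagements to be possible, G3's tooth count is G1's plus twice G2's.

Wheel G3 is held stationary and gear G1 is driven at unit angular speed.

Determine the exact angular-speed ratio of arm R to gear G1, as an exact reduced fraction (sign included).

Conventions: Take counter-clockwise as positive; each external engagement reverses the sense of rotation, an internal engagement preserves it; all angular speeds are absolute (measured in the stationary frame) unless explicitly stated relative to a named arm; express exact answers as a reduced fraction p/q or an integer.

15/52

recognized (axles ride arm R): planetary set, 30/22/74 teeth
ring teeth: 30 + 2·22 = 74
30(ω_sun−ω_arm) = −74(ω_ring−ω_arm),  ω_ring = 0, ω_sun = 1
30(1−ω_arm) = −74(0−ω_arm)  ⇒  104·ω_arm = 30  ⇒  ω_arm = 15/52
ω_out/ω_in = 15/52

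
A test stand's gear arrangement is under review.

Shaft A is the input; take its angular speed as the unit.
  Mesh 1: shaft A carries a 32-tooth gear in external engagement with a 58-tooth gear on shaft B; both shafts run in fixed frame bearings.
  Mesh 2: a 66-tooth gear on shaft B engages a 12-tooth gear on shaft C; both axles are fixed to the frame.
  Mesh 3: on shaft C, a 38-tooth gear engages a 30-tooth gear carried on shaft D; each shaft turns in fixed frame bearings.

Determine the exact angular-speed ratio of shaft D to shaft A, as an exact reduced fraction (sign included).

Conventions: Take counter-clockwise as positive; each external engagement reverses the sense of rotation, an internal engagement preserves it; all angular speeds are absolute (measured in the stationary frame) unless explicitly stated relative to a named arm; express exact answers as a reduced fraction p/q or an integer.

class = fixed-axis compound train [3 meshes; 3 ratios multiply, 3 sense flips]
mesh 1 [32T→58T]: running ratio 16/29, sense −
mesh 2 [66T→12T]: running ratio 88/29, sense +
mesh 3 [38T→30T]: running ratio 1672/435, sense −
ω_out/ω_in = -1672/435

-1672/435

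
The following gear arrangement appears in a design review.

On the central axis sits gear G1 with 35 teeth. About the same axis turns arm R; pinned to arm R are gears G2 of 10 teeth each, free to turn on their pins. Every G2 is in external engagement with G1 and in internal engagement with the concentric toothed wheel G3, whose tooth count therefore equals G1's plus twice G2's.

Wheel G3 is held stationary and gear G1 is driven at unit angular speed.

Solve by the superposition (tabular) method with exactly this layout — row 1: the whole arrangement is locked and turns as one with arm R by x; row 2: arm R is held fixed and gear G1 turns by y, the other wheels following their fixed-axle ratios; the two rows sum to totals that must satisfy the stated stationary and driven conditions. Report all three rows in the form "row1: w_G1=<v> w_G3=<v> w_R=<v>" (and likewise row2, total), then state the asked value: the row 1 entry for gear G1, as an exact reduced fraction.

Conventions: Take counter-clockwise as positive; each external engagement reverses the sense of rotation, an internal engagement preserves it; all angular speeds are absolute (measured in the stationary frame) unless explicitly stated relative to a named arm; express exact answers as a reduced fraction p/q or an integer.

row1: w_G1=7/18 w_G3=7/18 w_R=7/18
row2: w_G1=11/18 w_G3=-7/18 w_R=0
total: w_G1=1 w_G3=0 w_R=7/18
asked value: 7/18

recognized (axles ride arm R): planetary set, 35/10/55 teeth
row 1 — lock + rotate with arm: ω_sun = ω_ring = ω_arm = x
row 2: sun turns y, ring = −(35/55)·y, arm 0
boundary: total ω_ring = x − (35/55)·y = 0 and total ω_sun = x + y = 1  ⇒  y = 11/18, x = 7/18
row 2 ring = −(35/55)·11/18 = -7/18
totals (row 1 + row 2): sun 7/18 + 11/18 = 1, ring 7/18 + (-7/18) = 0, arm 7/18 + 0 = 7/18
asked cell (row1, sun) = 7/18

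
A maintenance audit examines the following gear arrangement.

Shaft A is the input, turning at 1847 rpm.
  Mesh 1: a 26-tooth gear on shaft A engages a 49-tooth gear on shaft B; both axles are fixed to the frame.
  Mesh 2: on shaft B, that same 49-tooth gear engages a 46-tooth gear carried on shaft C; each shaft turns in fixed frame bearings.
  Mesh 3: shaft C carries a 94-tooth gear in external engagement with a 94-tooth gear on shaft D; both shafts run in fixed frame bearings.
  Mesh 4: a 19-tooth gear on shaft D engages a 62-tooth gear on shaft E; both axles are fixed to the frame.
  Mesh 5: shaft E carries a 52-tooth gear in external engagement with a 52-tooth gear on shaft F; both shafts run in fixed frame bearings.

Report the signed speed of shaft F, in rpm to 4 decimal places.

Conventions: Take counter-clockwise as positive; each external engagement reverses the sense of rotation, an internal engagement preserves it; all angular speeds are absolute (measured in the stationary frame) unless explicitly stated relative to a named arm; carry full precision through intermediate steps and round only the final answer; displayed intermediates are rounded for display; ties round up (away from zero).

-319.9222 rpm

class = fixed-axis compound train [5 meshes; 5 ratios multiply, 5 sense flips]
mesh 1 [26T→49T]: ω = 1847.0000×26/49 = 980.0408 rpm, sense flips to −
mesh 2 [49T→46T]: ω = 980.0408×49/46 = 1043.9565 rpm, sense flips to +
mesh 3 [94T→94T]: ω = 1043.9565×94/94 = 1043.9565 rpm, sense flips to −
mesh 4 [19T→62T]: ω = 1043.9565×19/62 = 319.9222 rpm, sense flips to +
mesh 5 [52T→52T]: ω = 319.9222×52/52 = 319.9222 rpm, sense flips to −
signed output speed = -319.9222 rpm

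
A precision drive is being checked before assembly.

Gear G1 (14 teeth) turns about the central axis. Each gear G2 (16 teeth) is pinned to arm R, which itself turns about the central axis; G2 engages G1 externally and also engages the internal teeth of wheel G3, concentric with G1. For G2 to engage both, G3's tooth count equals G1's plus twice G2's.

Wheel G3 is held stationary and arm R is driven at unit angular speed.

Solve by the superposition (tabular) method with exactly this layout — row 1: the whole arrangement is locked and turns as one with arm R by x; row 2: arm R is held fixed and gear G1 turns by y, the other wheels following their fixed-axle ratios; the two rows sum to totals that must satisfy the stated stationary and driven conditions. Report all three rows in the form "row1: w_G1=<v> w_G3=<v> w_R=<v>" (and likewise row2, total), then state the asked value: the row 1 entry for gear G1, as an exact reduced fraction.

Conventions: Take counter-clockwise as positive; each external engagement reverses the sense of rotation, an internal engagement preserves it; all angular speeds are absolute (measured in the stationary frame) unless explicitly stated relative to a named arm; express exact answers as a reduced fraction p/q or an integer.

row1: w_G1=1 w_G3=1 w_R=1
row2: w_G1=23/7 w_G3=-1 w_R=0
total: w_G1=30/7 w_G3=0 w_R=1
asked value: 1

topology: planetary set — G1 14T / G2 16T / G3 46T, arm = carrier (Willis)
superposition row 1 [locked train]: every member turns x
row 2 — arm fixed, fixed-axis ratios: sun y, ring −(14/46)·y, arm 0
boundary: total ω_ring = x − (14/46)·y = 0 and total ω_arm = x = 1  ⇒  y = 23/7, x = 1
row 2 ring = −(14/46)·23/7 = -1
totals (row 1 + row 2): sun 1 + 23/7 = 30/7, ring 1 + (-1) = 0, arm 1 + 0 = 1
asked cell (row1, sun) = 1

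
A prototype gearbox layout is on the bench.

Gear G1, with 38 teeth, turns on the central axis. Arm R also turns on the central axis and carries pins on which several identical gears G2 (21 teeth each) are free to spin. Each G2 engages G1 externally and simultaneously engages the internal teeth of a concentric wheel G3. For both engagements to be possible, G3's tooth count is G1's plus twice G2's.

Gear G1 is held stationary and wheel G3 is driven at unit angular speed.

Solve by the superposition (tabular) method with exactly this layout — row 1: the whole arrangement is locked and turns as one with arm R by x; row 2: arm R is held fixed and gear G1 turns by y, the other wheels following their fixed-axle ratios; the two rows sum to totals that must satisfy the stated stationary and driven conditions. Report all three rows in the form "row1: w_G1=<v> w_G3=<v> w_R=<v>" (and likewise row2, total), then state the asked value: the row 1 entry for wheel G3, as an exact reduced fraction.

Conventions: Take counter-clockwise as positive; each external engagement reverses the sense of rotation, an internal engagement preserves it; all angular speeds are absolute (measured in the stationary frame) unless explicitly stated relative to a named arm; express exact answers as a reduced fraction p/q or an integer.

row1: w_G1=40/59 w_G3=40/59 w_R=40/59
row2: w_G1=-40/59 w_G3=19/59 w_R=0
total: w_G1=0 w_G3=1 w_R=40/59
asked value: 40/59

class = planetary set [G3 = 38+2·21 = 80; Willis about the carrier]
row 1 — lock + rotate with arm: ω_sun = ω_ring = ω_arm = x
row 2: sun turns y, ring = −(38/80)·y, arm 0
boundary: total ω_sun = x + y = 0 and total ω_ring = x − (38/80)·y = 1  ⇒  y = -40/59, x = 40/59
row 2 ring = −(38/80)·(-40/59) = 19/59
totals (row 1 + row 2): sun 40/59 + (-40/59) = 0, ring 40/59 + 19/59 = 1, arm 40/59 + 0 = 40/59
asked cell (row1, ring) = 40/59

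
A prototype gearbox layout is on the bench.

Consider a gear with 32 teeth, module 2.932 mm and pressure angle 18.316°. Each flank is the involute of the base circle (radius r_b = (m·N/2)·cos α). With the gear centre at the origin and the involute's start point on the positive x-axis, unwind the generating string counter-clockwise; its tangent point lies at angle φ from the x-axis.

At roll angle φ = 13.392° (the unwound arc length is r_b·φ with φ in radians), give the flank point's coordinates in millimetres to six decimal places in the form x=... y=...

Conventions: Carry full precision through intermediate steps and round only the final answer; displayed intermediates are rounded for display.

x=45.735291 y=0.188529

class = single-mesh tooth geometry [base-circle involute, m = 2.932, 32T]
pitch radius r_p = m·N/2 = 2.932·32/2 = 46.912000
base radius r_b = r_p·cos α = 46.912000·cos 18.316° = 44.535333
roll angle φ = 13.392° = 0.23373449 rad
x = r_b·(cos φ + φ·sin φ) = 45.735291
y = r_b·(sin φ − φ·cos φ) = 0.188529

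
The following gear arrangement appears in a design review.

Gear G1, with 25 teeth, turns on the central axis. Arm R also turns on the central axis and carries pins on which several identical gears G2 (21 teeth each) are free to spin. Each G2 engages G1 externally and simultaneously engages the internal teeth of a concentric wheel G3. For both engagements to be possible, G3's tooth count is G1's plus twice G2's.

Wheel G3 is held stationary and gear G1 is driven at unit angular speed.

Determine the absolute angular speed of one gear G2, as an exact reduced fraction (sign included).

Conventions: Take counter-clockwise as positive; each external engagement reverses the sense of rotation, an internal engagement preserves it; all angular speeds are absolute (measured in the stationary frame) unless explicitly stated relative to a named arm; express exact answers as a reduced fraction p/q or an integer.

-25/42

topology: planetary set — G1 25T / G2 21T / G3 67T, arm = carrier (Willis)
ring teeth: 25 + 2·21 = 67
25(ω_sun−ω_arm) = −67(ω_ring−ω_arm),  ω_ring = 0, ω_sun = 1
25(1−ω_arm) = −67(0−ω_arm)  ⇒  92·ω_arm = 25  ⇒  ω_arm = 25/92
sun–planet mesh: 25·(1−25/92) = −21·(ω_p−ω_arm)  ⇒  ω_p−ω_arm = -1675/1932
ω_p = 25/92 − 1675/1932 = -25/42
exact speed ratio = -25/42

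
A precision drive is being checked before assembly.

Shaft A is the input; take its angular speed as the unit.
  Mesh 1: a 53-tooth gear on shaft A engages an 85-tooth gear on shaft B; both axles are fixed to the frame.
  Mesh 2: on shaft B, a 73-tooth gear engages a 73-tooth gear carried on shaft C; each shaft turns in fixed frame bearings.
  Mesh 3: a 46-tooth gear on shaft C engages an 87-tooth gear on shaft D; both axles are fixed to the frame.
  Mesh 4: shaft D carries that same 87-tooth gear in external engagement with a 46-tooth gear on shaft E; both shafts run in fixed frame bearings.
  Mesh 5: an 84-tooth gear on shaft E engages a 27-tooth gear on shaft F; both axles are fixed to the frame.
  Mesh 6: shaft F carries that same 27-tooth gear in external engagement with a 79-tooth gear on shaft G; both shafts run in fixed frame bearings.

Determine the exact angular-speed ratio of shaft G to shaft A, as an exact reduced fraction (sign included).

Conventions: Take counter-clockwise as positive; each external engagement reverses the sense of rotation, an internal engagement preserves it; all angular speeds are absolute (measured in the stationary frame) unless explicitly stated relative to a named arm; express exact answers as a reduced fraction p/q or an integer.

class = fixed-axis compound train [6 meshes; 6 ratios multiply, 6 sense flips]
mesh 1 [53T→85T]: running ratio 53/85, sense −
mesh 2 [73T→73T]: running ratio 53/85, sense +
mesh 3 [46T→87T]: running ratio 2438/7395, sense −
mesh 4 [87T→46T]: running ratio 53/85, sense +
mesh 5 [84T→27T]: running ratio 1484/765, sense −
mesh 6 [27T→79T]: running ratio 4452/6715, sense +
ω_out/ω_in = 4452/6715

4452/6715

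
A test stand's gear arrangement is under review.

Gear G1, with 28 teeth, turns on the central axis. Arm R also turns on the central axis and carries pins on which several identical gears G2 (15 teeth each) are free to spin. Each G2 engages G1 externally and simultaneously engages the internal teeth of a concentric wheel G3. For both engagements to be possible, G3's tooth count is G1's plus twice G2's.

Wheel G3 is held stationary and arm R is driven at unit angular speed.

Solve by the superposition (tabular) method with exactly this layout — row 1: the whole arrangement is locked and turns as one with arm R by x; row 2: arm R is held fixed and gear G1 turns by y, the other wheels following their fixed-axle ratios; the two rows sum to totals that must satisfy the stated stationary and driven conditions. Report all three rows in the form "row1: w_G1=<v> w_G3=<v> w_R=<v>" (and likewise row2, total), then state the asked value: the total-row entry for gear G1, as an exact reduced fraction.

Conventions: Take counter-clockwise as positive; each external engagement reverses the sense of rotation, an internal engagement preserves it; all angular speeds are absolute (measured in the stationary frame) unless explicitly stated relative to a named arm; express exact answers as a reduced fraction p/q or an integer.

row1: w_G1=1 w_G3=1 w_R=1
row2: w_G1=29/14 w_G3=-1 w_R=0
total: w_G1=43/14 w_G3=0 w_R=1
asked value: 43/14

topology: planetary set — G1 28T / G2 15T / G3 58T, arm = carrier (Willis)
row 1 — lock + rotate with arm: ω_sun = ω_ring = ω_arm = x
superposition row 2 [arm held]: sun y, ring −(28/58)·y, arm 0
boundary: total ω_ring = x − (28/58)·y = 0 and total ω_arm = x = 1  ⇒  y = 29/14, x = 1
row 2 ring = −(28/58)·29/14 = -1
totals (row 1 + row 2): sun 1 + 29/14 = 43/14, ring 1 + (-1) = 0, arm 1 + 0 = 1
asked cell (total, sun) = 43/14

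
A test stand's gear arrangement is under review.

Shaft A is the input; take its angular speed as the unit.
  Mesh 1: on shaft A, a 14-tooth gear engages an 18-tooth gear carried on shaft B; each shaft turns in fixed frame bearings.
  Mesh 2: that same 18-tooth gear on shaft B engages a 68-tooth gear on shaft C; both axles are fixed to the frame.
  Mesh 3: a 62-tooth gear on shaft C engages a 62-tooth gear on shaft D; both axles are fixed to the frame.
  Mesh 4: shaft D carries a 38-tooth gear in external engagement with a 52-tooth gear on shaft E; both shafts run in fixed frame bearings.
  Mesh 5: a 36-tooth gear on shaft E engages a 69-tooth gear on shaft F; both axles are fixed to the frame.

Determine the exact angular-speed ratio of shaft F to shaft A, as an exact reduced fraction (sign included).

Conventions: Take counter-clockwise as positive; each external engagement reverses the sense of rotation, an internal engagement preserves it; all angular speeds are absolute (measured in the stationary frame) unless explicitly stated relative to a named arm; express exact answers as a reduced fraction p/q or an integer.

class = fixed-axis compound train [5 meshes; 5 ratios multiply, 5 sense flips]
mesh 1 [14T→18T]: running ratio 7/9, sense −
mesh 2 [18T→68T]: running ratio 7/34, sense +
mesh 3 [62T→62T]: running ratio 7/34, sense −
mesh 4 [38T→52T]: running ratio 133/884, sense +
mesh 5 [36T→69T]: running ratio 399/5083, sense −
ω_out/ω_in = -399/5083

-399/5083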